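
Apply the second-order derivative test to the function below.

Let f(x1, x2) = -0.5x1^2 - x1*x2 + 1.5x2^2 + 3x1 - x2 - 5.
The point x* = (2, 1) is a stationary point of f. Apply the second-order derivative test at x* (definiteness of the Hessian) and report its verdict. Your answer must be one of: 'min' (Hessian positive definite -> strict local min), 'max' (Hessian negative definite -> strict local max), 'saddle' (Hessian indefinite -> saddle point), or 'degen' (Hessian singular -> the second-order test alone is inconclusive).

Compute the Hessian H = grad^2 f:
  H = [[-1, -1], [-1, 3]]
Verify stationarity: grad f(x*) = H x* + g = (0, 0).
Eigenvalues of H: -1.2361, 3.2361.
Eigenvalues have mixed signs, so H is indefinite -> x* is a saddle point.

saddle


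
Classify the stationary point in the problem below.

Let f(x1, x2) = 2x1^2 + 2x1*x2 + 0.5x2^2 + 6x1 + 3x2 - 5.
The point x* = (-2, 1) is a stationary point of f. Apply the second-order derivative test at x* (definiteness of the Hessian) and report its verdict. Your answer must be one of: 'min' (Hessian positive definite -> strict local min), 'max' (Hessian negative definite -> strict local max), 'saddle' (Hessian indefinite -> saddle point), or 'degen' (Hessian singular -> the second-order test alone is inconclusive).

Compute the Hessian H = grad^2 f:
  H = [[4, 2], [2, 1]]
Verify stationarity: grad f(x*) = H x* + g = (0, 0).
Eigenvalues of H: 0, 5.
H has a zero eigenvalue (singular; positive semidefinite but not definite), so H is neither positive definite, negative definite, nor indefinite. The second-order test alone is inconclusive -> degen.
(Indeed, f is constant along the null direction of H through x*, so x* is not a strict local extremum.)

degen


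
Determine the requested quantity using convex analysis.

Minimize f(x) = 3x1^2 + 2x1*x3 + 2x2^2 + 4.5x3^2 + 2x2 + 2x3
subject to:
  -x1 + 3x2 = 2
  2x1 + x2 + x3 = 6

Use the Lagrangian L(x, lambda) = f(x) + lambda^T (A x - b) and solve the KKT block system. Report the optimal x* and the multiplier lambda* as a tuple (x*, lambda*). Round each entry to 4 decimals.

Form the Lagrangian:
  L(x, lambda) = (1/2) x^T Q x + c^T x + lambda^T (A x - b)
Stationarity (grad_x L = 0): Q x + c + A^T lambda = 0.
Primal feasibility: A x = b.

This gives the KKT block system:
  [ Q   A^T ] [ x     ]   [-c ]
  [ A    0  ] [ lambda ] = [ b ]

Solving the linear system:
  x*      = (2.2651, 1.4217, 0.0482)
  lambda* = (-0.241, -6.9639)
  f(x*)   = 22.6024

x* = (2.2651, 1.4217, 0.0482), lambda* = (-0.241, -6.9639)


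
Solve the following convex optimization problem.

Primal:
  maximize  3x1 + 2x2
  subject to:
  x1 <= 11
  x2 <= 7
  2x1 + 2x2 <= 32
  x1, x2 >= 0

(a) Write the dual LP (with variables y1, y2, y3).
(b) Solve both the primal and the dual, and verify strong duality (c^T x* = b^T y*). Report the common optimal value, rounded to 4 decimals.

The standard primal-dual pair for 'max c^T x s.t. A x <= b, x >= 0' is:
  Dual:  min b^T y  s.t.  A^T y >= c,  y >= 0.

So the dual LP is:
  minimize  11y1 + 7y2 + 32y3
  subject to:
    y1 + 2y3 >= 3
    y2 + 2y3 >= 2
    y1, y2, y3 >= 0

Solving the primal: x* = (11, 5).
  primal value c^T x* = 43.
Solving the dual: y* = (1, 0, 1).
  dual value b^T y* = 43.
Strong duality: c^T x* = b^T y*. Confirmed.

43


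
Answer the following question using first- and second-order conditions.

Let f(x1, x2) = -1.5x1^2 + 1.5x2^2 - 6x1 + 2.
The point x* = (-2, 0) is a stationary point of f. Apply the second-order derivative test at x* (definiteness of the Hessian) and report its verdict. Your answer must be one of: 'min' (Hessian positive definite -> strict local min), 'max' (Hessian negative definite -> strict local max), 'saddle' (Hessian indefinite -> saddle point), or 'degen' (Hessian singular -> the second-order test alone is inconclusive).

Compute the Hessian H = grad^2 f:
  H = [[-3, 0], [0, 3]]
Verify stationarity: grad f(x*) = H x* + g = (0, 0).
Eigenvalues of H: -3, 3.
Eigenvalues have mixed signs, so H is indefinite -> x* is a saddle point.

saddle


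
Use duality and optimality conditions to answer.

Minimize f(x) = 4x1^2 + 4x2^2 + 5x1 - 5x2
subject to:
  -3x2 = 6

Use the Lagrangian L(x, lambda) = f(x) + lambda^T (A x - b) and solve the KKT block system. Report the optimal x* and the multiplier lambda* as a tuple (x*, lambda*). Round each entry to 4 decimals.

Form the Lagrangian:
  L(x, lambda) = (1/2) x^T Q x + c^T x + lambda^T (A x - b)
Stationarity (grad_x L = 0): Q x + c + A^T lambda = 0.
Primal feasibility: A x = b.

This gives the KKT block system:
  [ Q   A^T ] [ x     ]   [-c ]
  [ A    0  ] [ lambda ] = [ b ]

Solving the linear system:
  x*      = (-0.625, -2)
  lambda* = (-7)
  f(x*)   = 24.4375

x* = (-0.625, -2), lambda* = (-7)


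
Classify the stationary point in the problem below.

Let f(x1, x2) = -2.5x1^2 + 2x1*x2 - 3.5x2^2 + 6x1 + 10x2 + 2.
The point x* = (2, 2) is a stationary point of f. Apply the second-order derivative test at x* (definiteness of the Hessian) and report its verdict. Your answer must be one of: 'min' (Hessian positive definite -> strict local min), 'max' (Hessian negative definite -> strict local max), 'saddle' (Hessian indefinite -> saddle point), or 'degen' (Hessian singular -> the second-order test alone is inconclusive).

Compute the Hessian H = grad^2 f:
  H = [[-5, 2], [2, -7]]
Verify stationarity: grad f(x*) = H x* + g = (0, 0).
Eigenvalues of H: -8.2361, -3.7639.
Both eigenvalues < 0, so H is negative definite -> x* is a strict local max.

max


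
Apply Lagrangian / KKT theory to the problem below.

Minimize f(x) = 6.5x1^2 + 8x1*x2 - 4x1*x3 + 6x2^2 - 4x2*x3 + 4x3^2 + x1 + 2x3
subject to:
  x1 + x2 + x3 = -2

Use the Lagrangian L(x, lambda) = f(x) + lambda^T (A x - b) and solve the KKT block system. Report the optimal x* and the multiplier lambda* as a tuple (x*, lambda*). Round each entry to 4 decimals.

Form the Lagrangian:
  L(x, lambda) = (1/2) x^T Q x + c^T x + lambda^T (A x - b)
Stationarity (grad_x L = 0): Q x + c + A^T lambda = 0.
Primal feasibility: A x = b.

This gives the KKT block system:
  [ Q   A^T ] [ x     ]   [-c ]
  [ A    0  ] [ lambda ] = [ b ]

Solving the linear system:
  x*      = (-0.4915, -0.3644, -1.1441)
  lambda* = (3.7288)
  f(x*)   = 2.339

x* = (-0.4915, -0.3644, -1.1441), lambda* = (3.7288)


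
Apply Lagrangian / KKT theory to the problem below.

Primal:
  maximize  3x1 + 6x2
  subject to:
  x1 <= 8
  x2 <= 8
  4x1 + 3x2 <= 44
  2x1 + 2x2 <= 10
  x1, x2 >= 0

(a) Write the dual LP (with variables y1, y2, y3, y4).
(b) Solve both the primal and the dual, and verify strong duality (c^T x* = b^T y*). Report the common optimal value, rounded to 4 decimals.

The standard primal-dual pair for 'max c^T x s.t. A x <= b, x >= 0' is:
  Dual:  min b^T y  s.t.  A^T y >= c,  y >= 0.

So the dual LP is:
  minimize  8y1 + 8y2 + 44y3 + 10y4
  subject to:
    y1 + 4y3 + 2y4 >= 3
    y2 + 3y3 + 2y4 >= 6
    y1, y2, y3, y4 >= 0

Solving the primal: x* = (0, 5).
  primal value c^T x* = 30.
Solving the dual: y* = (0, 0, 0, 3).
  dual value b^T y* = 30.
Strong duality: c^T x* = b^T y*. Confirmed.

30


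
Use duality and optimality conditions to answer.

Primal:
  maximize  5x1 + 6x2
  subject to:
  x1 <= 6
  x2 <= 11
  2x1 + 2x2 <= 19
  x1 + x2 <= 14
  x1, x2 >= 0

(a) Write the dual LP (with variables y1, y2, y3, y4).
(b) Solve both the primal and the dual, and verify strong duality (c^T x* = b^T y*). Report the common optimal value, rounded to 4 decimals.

The standard primal-dual pair for 'max c^T x s.t. A x <= b, x >= 0' is:
  Dual:  min b^T y  s.t.  A^T y >= c,  y >= 0.

So the dual LP is:
  minimize  6y1 + 11y2 + 19y3 + 14y4
  subject to:
    y1 + 2y3 + y4 >= 5
    y2 + 2y3 + y4 >= 6
    y1, y2, y3, y4 >= 0

Solving the primal: x* = (0, 9.5).
  primal value c^T x* = 57.
Solving the dual: y* = (0, 0, 3, 0).
  dual value b^T y* = 57.
Strong duality: c^T x* = b^T y*. Confirmed.

57


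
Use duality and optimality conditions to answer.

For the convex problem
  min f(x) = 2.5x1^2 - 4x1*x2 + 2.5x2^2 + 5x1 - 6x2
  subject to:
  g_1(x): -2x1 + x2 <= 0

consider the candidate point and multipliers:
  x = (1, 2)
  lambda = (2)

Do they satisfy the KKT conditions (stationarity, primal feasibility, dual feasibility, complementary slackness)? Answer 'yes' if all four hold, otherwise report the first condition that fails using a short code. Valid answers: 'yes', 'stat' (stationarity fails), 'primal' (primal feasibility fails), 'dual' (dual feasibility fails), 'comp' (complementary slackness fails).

Gradient of f: grad f(x) = Q x + c = (2, 0)
Constraint values g_i(x) = a_i^T x - b_i:
  g_1((1, 2)) = 0
Stationarity residual: grad f(x) + sum_i lambda_i a_i = (-2, 2)
  -> stationarity FAILS
Primal feasibility (all g_i <= 0): OK
Dual feasibility (all lambda_i >= 0): OK
Complementary slackness (lambda_i * g_i(x) = 0 for all i): OK

Verdict: the first failing condition is stationarity -> stat.

stat


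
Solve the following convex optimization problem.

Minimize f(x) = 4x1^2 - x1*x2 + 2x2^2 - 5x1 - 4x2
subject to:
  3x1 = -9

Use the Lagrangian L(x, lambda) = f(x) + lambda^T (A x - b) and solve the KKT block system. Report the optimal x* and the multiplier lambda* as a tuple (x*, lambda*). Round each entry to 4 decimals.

Form the Lagrangian:
  L(x, lambda) = (1/2) x^T Q x + c^T x + lambda^T (A x - b)
Stationarity (grad_x L = 0): Q x + c + A^T lambda = 0.
Primal feasibility: A x = b.

This gives the KKT block system:
  [ Q   A^T ] [ x     ]   [-c ]
  [ A    0  ] [ lambda ] = [ b ]

Solving the linear system:
  x*      = (-3, 0.25)
  lambda* = (9.75)
  f(x*)   = 50.875

x* = (-3, 0.25), lambda* = (9.75)


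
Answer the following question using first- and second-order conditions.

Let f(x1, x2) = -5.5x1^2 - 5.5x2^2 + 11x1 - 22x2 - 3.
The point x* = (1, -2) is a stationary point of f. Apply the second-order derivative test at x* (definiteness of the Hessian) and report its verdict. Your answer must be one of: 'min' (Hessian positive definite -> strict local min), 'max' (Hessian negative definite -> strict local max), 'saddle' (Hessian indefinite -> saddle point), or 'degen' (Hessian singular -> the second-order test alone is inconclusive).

Compute the Hessian H = grad^2 f:
  H = [[-11, 0], [0, -11]]
Verify stationarity: grad f(x*) = H x* + g = (0, 0).
Eigenvalues of H: -11, -11.
Both eigenvalues < 0, so H is negative definite -> x* is a strict local max.

max


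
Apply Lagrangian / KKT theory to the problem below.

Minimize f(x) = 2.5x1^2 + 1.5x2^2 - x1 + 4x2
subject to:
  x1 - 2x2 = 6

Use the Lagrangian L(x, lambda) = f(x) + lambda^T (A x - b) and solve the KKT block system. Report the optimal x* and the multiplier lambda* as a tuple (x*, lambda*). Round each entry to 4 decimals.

Form the Lagrangian:
  L(x, lambda) = (1/2) x^T Q x + c^T x + lambda^T (A x - b)
Stationarity (grad_x L = 0): Q x + c + A^T lambda = 0.
Primal feasibility: A x = b.

This gives the KKT block system:
  [ Q   A^T ] [ x     ]   [-c ]
  [ A    0  ] [ lambda ] = [ b ]

Solving the linear system:
  x*      = (0.6087, -2.6957)
  lambda* = (-2.0435)
  f(x*)   = 0.4348

x* = (0.6087, -2.6957), lambda* = (-2.0435)


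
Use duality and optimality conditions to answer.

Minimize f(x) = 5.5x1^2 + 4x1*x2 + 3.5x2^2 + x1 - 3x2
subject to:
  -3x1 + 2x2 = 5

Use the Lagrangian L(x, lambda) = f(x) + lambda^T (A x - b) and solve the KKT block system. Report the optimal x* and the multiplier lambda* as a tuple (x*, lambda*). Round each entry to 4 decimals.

Form the Lagrangian:
  L(x, lambda) = (1/2) x^T Q x + c^T x + lambda^T (A x - b)
Stationarity (grad_x L = 0): Q x + c + A^T lambda = 0.
Primal feasibility: A x = b.

This gives the KKT block system:
  [ Q   A^T ] [ x     ]   [-c ]
  [ A    0  ] [ lambda ] = [ b ]

Solving the linear system:
  x*      = (-0.8452, 1.2323)
  lambda* = (-1.1226)
  f(x*)   = 0.5355

x* = (-0.8452, 1.2323), lambda* = (-1.1226)


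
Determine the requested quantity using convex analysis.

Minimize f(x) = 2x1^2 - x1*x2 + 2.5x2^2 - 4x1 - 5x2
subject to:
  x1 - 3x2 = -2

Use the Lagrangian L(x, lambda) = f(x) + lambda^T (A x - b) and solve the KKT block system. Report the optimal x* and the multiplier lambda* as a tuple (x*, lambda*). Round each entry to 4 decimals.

Form the Lagrangian:
  L(x, lambda) = (1/2) x^T Q x + c^T x + lambda^T (A x - b)
Stationarity (grad_x L = 0): Q x + c + A^T lambda = 0.
Primal feasibility: A x = b.

This gives the KKT block system:
  [ Q   A^T ] [ x     ]   [-c ]
  [ A    0  ] [ lambda ] = [ b ]

Solving the linear system:
  x*      = (1.3429, 1.1143)
  lambda* = (-0.2571)
  f(x*)   = -5.7286

x* = (1.3429, 1.1143), lambda* = (-0.2571)


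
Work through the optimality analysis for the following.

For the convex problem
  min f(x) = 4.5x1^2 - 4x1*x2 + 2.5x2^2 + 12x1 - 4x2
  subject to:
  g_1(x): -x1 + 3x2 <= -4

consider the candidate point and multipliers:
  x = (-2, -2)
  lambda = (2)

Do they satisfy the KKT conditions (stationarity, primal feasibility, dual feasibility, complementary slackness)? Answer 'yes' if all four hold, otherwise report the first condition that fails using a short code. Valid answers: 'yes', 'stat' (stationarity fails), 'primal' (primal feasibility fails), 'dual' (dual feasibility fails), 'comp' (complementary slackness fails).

Gradient of f: grad f(x) = Q x + c = (2, -6)
Constraint values g_i(x) = a_i^T x - b_i:
  g_1((-2, -2)) = 0
Stationarity residual: grad f(x) + sum_i lambda_i a_i = (0, 0)
  -> stationarity OK
Primal feasibility (all g_i <= 0): OK
Dual feasibility (all lambda_i >= 0): OK
Complementary slackness (lambda_i * g_i(x) = 0 for all i): OK

Verdict: yes, KKT holds.

yes


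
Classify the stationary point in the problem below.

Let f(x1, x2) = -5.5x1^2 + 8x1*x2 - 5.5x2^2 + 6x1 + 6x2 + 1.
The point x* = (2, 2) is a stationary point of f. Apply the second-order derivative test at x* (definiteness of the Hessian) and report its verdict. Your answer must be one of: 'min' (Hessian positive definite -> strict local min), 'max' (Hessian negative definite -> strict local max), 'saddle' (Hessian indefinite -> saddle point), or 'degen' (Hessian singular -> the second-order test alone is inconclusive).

Compute the Hessian H = grad^2 f:
  H = [[-11, 8], [8, -11]]
Verify stationarity: grad f(x*) = H x* + g = (0, 0).
Eigenvalues of H: -19, -3.
Both eigenvalues < 0, so H is negative definite -> x* is a strict local max.

max


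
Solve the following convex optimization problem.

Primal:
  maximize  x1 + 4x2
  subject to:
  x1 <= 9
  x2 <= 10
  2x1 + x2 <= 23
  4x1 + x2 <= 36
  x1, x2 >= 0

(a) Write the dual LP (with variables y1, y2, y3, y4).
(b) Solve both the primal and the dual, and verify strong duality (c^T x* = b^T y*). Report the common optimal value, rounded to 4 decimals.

The standard primal-dual pair for 'max c^T x s.t. A x <= b, x >= 0' is:
  Dual:  min b^T y  s.t.  A^T y >= c,  y >= 0.

So the dual LP is:
  minimize  9y1 + 10y2 + 23y3 + 36y4
  subject to:
    y1 + 2y3 + 4y4 >= 1
    y2 + y3 + y4 >= 4
    y1, y2, y3, y4 >= 0

Solving the primal: x* = (6.5, 10).
  primal value c^T x* = 46.5.
Solving the dual: y* = (0, 3.75, 0, 0.25).
  dual value b^T y* = 46.5.
Strong duality: c^T x* = b^T y*. Confirmed.

46.5


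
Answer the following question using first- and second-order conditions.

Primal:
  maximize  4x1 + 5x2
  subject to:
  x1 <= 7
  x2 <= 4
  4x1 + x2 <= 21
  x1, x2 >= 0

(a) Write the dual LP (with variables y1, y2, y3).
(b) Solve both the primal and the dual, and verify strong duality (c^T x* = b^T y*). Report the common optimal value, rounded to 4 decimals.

The standard primal-dual pair for 'max c^T x s.t. A x <= b, x >= 0' is:
  Dual:  min b^T y  s.t.  A^T y >= c,  y >= 0.

So the dual LP is:
  minimize  7y1 + 4y2 + 21y3
  subject to:
    y1 + 4y3 >= 4
    y2 + y3 >= 5
    y1, y2, y3 >= 0

Solving the primal: x* = (4.25, 4).
  primal value c^T x* = 37.
Solving the dual: y* = (0, 4, 1).
  dual value b^T y* = 37.
Strong duality: c^T x* = b^T y*. Confirmed.

37


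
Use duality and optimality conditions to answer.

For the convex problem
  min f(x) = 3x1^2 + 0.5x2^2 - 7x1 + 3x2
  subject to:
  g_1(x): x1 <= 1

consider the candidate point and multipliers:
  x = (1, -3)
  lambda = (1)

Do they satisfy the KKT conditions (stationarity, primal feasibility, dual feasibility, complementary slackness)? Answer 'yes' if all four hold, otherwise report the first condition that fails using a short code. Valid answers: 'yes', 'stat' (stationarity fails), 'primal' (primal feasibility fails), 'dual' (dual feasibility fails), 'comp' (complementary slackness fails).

Gradient of f: grad f(x) = Q x + c = (-1, 0)
Constraint values g_i(x) = a_i^T x - b_i:
  g_1((1, -3)) = 0
Stationarity residual: grad f(x) + sum_i lambda_i a_i = (0, 0)
  -> stationarity OK
Primal feasibility (all g_i <= 0): OK
Dual feasibility (all lambda_i >= 0): OK
Complementary slackness (lambda_i * g_i(x) = 0 for all i): OK

Verdict: yes, KKT holds.

yes


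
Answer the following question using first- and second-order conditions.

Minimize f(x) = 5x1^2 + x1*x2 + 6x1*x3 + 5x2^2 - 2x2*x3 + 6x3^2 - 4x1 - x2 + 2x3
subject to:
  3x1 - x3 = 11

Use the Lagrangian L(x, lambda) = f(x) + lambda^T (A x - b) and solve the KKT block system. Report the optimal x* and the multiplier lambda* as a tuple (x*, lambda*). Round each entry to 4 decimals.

Form the Lagrangian:
  L(x, lambda) = (1/2) x^T Q x + c^T x + lambda^T (A x - b)
Stationarity (grad_x L = 0): Q x + c + A^T lambda = 0.
Primal feasibility: A x = b.

This gives the KKT block system:
  [ Q   A^T ] [ x     ]   [-c ]
  [ A    0  ] [ lambda ] = [ b ]

Solving the linear system:
  x*      = (2.967, -0.6165, -2.099)
  lambda* = (-4.1531)
  f(x*)   = 15.1175

x* = (2.967, -0.6165, -2.099), lambda* = (-4.1531)


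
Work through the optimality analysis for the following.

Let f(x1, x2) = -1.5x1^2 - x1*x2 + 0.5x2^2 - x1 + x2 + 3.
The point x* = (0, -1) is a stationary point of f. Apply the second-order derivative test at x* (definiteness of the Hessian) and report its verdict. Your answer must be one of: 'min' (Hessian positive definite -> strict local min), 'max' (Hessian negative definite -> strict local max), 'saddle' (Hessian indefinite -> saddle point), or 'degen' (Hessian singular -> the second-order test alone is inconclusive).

Compute the Hessian H = grad^2 f:
  H = [[-3, -1], [-1, 1]]
Verify stationarity: grad f(x*) = H x* + g = (0, 0).
Eigenvalues of H: -3.2361, 1.2361.
Eigenvalues have mixed signs, so H is indefinite -> x* is a saddle point.

saddle


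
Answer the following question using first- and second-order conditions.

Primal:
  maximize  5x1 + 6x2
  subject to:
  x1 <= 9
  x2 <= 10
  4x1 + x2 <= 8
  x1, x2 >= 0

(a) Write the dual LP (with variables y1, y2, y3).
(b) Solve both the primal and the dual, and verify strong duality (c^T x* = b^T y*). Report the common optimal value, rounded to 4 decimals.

The standard primal-dual pair for 'max c^T x s.t. A x <= b, x >= 0' is:
  Dual:  min b^T y  s.t.  A^T y >= c,  y >= 0.

So the dual LP is:
  minimize  9y1 + 10y2 + 8y3
  subject to:
    y1 + 4y3 >= 5
    y2 + y3 >= 6
    y1, y2, y3 >= 0

Solving the primal: x* = (0, 8).
  primal value c^T x* = 48.
Solving the dual: y* = (0, 0, 6).
  dual value b^T y* = 48.
Strong duality: c^T x* = b^T y*. Confirmed.

48


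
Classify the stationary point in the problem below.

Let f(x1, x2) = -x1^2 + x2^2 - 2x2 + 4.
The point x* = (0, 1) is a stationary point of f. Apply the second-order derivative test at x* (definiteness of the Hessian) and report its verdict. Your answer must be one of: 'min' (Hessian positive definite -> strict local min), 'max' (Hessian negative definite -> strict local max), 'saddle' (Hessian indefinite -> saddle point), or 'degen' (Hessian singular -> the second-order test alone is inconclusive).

Compute the Hessian H = grad^2 f:
  H = [[-2, 0], [0, 2]]
Verify stationarity: grad f(x*) = H x* + g = (0, 0).
Eigenvalues of H: -2, 2.
Eigenvalues have mixed signs, so H is indefinite -> x* is a saddle point.

saddle


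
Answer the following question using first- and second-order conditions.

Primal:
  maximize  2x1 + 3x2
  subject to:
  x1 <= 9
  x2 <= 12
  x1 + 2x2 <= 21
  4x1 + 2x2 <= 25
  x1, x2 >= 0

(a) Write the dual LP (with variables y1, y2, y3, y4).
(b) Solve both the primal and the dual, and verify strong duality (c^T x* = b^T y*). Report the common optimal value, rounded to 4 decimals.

The standard primal-dual pair for 'max c^T x s.t. A x <= b, x >= 0' is:
  Dual:  min b^T y  s.t.  A^T y >= c,  y >= 0.

So the dual LP is:
  minimize  9y1 + 12y2 + 21y3 + 25y4
  subject to:
    y1 + y3 + 4y4 >= 2
    y2 + 2y3 + 2y4 >= 3
    y1, y2, y3, y4 >= 0

Solving the primal: x* = (1.3333, 9.8333).
  primal value c^T x* = 32.1667.
Solving the dual: y* = (0, 0, 1.3333, 0.1667).
  dual value b^T y* = 32.1667.
Strong duality: c^T x* = b^T y*. Confirmed.

32.1667


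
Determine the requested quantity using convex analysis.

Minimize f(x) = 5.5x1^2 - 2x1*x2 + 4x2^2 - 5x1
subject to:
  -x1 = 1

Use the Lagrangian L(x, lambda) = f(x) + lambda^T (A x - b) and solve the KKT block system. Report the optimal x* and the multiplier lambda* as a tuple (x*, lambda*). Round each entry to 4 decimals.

Form the Lagrangian:
  L(x, lambda) = (1/2) x^T Q x + c^T x + lambda^T (A x - b)
Stationarity (grad_x L = 0): Q x + c + A^T lambda = 0.
Primal feasibility: A x = b.

This gives the KKT block system:
  [ Q   A^T ] [ x     ]   [-c ]
  [ A    0  ] [ lambda ] = [ b ]

Solving the linear system:
  x*      = (-1, -0.25)
  lambda* = (-15.5)
  f(x*)   = 10.25

x* = (-1, -0.25), lambda* = (-15.5)


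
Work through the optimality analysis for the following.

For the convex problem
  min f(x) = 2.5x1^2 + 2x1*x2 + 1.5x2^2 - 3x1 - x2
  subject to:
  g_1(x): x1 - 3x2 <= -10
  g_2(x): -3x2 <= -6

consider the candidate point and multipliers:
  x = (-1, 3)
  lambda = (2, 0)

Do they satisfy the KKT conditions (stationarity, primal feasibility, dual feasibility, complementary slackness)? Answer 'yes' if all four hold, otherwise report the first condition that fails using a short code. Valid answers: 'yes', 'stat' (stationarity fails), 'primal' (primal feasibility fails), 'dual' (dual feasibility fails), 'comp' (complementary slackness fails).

Gradient of f: grad f(x) = Q x + c = (-2, 6)
Constraint values g_i(x) = a_i^T x - b_i:
  g_1((-1, 3)) = 0
  g_2((-1, 3)) = -3
Stationarity residual: grad f(x) + sum_i lambda_i a_i = (0, 0)
  -> stationarity OK
Primal feasibility (all g_i <= 0): OK
Dual feasibility (all lambda_i >= 0): OK
Complementary slackness (lambda_i * g_i(x) = 0 for all i): OK

Verdict: yes, KKT holds.

yes


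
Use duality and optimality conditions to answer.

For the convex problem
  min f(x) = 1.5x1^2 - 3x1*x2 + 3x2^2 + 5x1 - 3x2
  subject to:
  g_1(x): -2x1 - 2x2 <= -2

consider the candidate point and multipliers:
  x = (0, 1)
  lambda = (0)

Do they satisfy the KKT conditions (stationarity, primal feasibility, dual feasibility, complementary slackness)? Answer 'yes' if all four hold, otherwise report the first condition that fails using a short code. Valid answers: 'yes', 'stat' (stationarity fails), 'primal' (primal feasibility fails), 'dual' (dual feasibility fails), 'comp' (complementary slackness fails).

Gradient of f: grad f(x) = Q x + c = (2, 3)
Constraint values g_i(x) = a_i^T x - b_i:
  g_1((0, 1)) = 0
Stationarity residual: grad f(x) + sum_i lambda_i a_i = (2, 3)
  -> stationarity FAILS
Primal feasibility (all g_i <= 0): OK
Dual feasibility (all lambda_i >= 0): OK
Complementary slackness (lambda_i * g_i(x) = 0 for all i): OK

Verdict: the first failing condition is stationarity -> stat.

stat


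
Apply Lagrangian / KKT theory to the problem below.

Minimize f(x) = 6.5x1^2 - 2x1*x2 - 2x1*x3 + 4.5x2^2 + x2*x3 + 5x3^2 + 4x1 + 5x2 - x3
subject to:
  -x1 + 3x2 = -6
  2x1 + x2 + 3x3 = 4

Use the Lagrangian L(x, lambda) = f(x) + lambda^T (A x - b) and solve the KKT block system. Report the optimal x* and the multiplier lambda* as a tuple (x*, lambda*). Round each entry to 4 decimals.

Form the Lagrangian:
  L(x, lambda) = (1/2) x^T Q x + c^T x + lambda^T (A x - b)
Stationarity (grad_x L = 0): Q x + c + A^T lambda = 0.
Primal feasibility: A x = b.

This gives the KKT block system:
  [ Q   A^T ] [ x     ]   [-c ]
  [ A    0  ] [ lambda ] = [ b ]

Solving the linear system:
  x*      = (0.6049, -1.7984, 1.5295)
  lambda* = (4.876, -3.7625)
  f(x*)   = 18.102

x* = (0.6049, -1.7984, 1.5295), lambda* = (4.876, -3.7625)


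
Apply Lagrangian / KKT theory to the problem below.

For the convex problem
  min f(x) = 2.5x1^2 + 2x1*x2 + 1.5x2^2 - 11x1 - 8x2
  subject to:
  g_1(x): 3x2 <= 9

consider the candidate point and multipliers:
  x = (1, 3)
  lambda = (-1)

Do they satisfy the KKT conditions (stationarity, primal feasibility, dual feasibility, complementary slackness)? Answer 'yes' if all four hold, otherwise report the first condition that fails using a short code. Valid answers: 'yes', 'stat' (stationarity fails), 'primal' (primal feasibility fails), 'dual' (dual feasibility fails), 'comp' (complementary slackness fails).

Gradient of f: grad f(x) = Q x + c = (0, 3)
Constraint values g_i(x) = a_i^T x - b_i:
  g_1((1, 3)) = 0
Stationarity residual: grad f(x) + sum_i lambda_i a_i = (0, 0)
  -> stationarity OK
Primal feasibility (all g_i <= 0): OK
Dual feasibility (all lambda_i >= 0): FAILS
Complementary slackness (lambda_i * g_i(x) = 0 for all i): OK

Verdict: the first failing condition is dual_feasibility -> dual.

dual


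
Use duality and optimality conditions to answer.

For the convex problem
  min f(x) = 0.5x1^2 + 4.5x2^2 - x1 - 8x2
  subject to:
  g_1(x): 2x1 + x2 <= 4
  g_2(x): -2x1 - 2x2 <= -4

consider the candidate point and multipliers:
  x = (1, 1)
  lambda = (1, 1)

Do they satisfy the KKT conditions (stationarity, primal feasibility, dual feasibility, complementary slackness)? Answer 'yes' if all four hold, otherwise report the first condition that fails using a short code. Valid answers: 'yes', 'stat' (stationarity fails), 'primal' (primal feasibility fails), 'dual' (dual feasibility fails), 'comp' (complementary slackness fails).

Gradient of f: grad f(x) = Q x + c = (0, 1)
Constraint values g_i(x) = a_i^T x - b_i:
  g_1((1, 1)) = -1
  g_2((1, 1)) = 0
Stationarity residual: grad f(x) + sum_i lambda_i a_i = (0, 0)
  -> stationarity OK
Primal feasibility (all g_i <= 0): OK
Dual feasibility (all lambda_i >= 0): OK
Complementary slackness (lambda_i * g_i(x) = 0 for all i): FAILS

Verdict: the first failing condition is complementary_slackness -> comp.

comp


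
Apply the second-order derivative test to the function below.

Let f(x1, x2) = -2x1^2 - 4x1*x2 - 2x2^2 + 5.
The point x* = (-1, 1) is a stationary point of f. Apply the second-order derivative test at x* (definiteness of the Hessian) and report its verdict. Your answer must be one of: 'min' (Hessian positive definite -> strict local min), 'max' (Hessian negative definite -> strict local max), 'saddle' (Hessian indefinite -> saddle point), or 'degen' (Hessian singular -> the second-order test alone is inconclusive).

Compute the Hessian H = grad^2 f:
  H = [[-4, -4], [-4, -4]]
Verify stationarity: grad f(x*) = H x* + g = (0, 0).
Eigenvalues of H: -8, 0.
H has a zero eigenvalue (singular; negative semidefinite but not definite), so H is neither positive definite, negative definite, nor indefinite. The second-order test alone is inconclusive -> degen.
(Indeed, f is constant along the null direction of H through x*, so x* is not a strict local extremum.)

degen


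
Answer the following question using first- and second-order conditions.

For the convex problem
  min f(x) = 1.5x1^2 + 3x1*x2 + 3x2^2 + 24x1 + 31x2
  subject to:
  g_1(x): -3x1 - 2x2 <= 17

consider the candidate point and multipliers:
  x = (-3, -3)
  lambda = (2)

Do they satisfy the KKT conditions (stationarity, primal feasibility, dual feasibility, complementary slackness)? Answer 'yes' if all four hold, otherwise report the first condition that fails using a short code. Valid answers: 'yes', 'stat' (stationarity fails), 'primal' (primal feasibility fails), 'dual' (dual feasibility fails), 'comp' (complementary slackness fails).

Gradient of f: grad f(x) = Q x + c = (6, 4)
Constraint values g_i(x) = a_i^T x - b_i:
  g_1((-3, -3)) = -2
Stationarity residual: grad f(x) + sum_i lambda_i a_i = (0, 0)
  -> stationarity OK
Primal feasibility (all g_i <= 0): OK
Dual feasibility (all lambda_i >= 0): OK
Complementary slackness (lambda_i * g_i(x) = 0 for all i): FAILS

Verdict: the first failing condition is complementary_slackness -> comp.

comp


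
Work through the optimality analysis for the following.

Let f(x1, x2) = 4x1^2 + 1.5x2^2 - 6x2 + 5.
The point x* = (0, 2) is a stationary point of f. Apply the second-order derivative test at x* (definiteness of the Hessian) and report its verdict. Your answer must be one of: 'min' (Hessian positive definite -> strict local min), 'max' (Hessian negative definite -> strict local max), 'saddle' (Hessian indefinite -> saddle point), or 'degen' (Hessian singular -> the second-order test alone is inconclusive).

Compute the Hessian H = grad^2 f:
  H = [[8, 0], [0, 3]]
Verify stationarity: grad f(x*) = H x* + g = (0, 0).
Eigenvalues of H: 3, 8.
Both eigenvalues > 0, so H is positive definite -> x* is a strict local min.

min


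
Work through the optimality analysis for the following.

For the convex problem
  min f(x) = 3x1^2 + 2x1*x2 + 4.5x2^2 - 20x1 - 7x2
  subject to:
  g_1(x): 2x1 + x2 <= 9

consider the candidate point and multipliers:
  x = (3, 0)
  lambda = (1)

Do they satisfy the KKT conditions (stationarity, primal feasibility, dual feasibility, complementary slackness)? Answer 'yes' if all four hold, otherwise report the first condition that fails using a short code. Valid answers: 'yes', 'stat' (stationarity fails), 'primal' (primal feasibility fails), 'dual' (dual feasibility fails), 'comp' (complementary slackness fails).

Gradient of f: grad f(x) = Q x + c = (-2, -1)
Constraint values g_i(x) = a_i^T x - b_i:
  g_1((3, 0)) = -3
Stationarity residual: grad f(x) + sum_i lambda_i a_i = (0, 0)
  -> stationarity OK
Primal feasibility (all g_i <= 0): OK
Dual feasibility (all lambda_i >= 0): OK
Complementary slackness (lambda_i * g_i(x) = 0 for all i): FAILS

Verdict: the first failing condition is complementary_slackness -> comp.

comp


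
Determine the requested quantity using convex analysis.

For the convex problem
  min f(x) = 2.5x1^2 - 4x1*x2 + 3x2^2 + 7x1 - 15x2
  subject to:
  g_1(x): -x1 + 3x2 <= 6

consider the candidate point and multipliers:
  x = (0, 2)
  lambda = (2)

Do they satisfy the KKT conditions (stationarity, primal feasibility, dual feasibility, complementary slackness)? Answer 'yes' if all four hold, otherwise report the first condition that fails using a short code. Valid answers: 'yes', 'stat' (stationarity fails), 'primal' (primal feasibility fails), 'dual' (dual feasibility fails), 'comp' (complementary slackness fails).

Gradient of f: grad f(x) = Q x + c = (-1, -3)
Constraint values g_i(x) = a_i^T x - b_i:
  g_1((0, 2)) = 0
Stationarity residual: grad f(x) + sum_i lambda_i a_i = (-3, 3)
  -> stationarity FAILS
Primal feasibility (all g_i <= 0): OK
Dual feasibility (all lambda_i >= 0): OK
Complementary slackness (lambda_i * g_i(x) = 0 for all i): OK

Verdict: the first failing condition is stationarity -> stat.

stat


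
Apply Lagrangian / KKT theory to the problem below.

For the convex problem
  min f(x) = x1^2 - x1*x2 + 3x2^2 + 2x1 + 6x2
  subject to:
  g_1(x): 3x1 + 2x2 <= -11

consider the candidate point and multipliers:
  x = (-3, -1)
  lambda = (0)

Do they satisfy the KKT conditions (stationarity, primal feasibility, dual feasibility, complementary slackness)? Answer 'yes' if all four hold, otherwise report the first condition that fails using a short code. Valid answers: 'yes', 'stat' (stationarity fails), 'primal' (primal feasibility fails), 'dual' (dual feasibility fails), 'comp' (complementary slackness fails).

Gradient of f: grad f(x) = Q x + c = (-3, 3)
Constraint values g_i(x) = a_i^T x - b_i:
  g_1((-3, -1)) = 0
Stationarity residual: grad f(x) + sum_i lambda_i a_i = (-3, 3)
  -> stationarity FAILS
Primal feasibility (all g_i <= 0): OK
Dual feasibility (all lambda_i >= 0): OK
Complementary slackness (lambda_i * g_i(x) = 0 for all i): OK

Verdict: the first failing condition is stationarity -> stat.

stat


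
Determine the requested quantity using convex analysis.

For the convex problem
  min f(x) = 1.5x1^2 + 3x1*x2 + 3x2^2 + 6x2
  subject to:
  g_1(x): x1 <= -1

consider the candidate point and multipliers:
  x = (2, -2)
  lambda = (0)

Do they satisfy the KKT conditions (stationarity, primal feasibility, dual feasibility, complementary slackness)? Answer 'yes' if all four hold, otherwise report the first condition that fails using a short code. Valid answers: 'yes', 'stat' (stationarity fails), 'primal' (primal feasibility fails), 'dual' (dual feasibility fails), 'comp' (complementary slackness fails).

Gradient of f: grad f(x) = Q x + c = (0, 0)
Constraint values g_i(x) = a_i^T x - b_i:
  g_1((2, -2)) = 3
Stationarity residual: grad f(x) + sum_i lambda_i a_i = (0, 0)
  -> stationarity OK
Primal feasibility (all g_i <= 0): FAILS
Dual feasibility (all lambda_i >= 0): OK
Complementary slackness (lambda_i * g_i(x) = 0 for all i): OK

Verdict: the first failing condition is primal_feasibility -> primal.

primal


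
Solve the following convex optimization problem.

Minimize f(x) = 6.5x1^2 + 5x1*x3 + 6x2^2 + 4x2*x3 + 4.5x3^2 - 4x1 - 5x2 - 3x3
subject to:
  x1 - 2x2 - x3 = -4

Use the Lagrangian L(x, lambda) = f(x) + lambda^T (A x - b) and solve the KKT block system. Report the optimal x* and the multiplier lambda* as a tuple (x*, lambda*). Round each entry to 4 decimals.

Form the Lagrangian:
  L(x, lambda) = (1/2) x^T Q x + c^T x + lambda^T (A x - b)
Stationarity (grad_x L = 0): Q x + c + A^T lambda = 0.
Primal feasibility: A x = b.

This gives the KKT block system:
  [ Q   A^T ] [ x     ]   [-c ]
  [ A    0  ] [ lambda ] = [ b ]

Solving the linear system:
  x*      = (-0.5536, 1.3036, 0.8393)
  lambda* = (7)
  f(x*)   = 10.5893

x* = (-0.5536, 1.3036, 0.8393), lambda* = (7)


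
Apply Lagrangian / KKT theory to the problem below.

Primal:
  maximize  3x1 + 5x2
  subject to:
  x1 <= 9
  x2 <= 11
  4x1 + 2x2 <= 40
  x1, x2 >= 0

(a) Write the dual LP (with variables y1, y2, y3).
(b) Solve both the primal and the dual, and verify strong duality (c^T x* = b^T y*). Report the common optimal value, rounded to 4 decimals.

The standard primal-dual pair for 'max c^T x s.t. A x <= b, x >= 0' is:
  Dual:  min b^T y  s.t.  A^T y >= c,  y >= 0.

So the dual LP is:
  minimize  9y1 + 11y2 + 40y3
  subject to:
    y1 + 4y3 >= 3
    y2 + 2y3 >= 5
    y1, y2, y3 >= 0

Solving the primal: x* = (4.5, 11).
  primal value c^T x* = 68.5.
Solving the dual: y* = (0, 3.5, 0.75).
  dual value b^T y* = 68.5.
Strong duality: c^T x* = b^T y*. Confirmed.

68.5


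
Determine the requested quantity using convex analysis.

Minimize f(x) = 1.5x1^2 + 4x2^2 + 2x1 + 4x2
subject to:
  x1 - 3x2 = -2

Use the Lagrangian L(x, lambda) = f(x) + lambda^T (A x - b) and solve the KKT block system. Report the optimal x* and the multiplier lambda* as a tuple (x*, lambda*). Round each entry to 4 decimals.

Form the Lagrangian:
  L(x, lambda) = (1/2) x^T Q x + c^T x + lambda^T (A x - b)
Stationarity (grad_x L = 0): Q x + c + A^T lambda = 0.
Primal feasibility: A x = b.

This gives the KKT block system:
  [ Q   A^T ] [ x     ]   [-c ]
  [ A    0  ] [ lambda ] = [ b ]

Solving the linear system:
  x*      = (-1.3143, 0.2286)
  lambda* = (1.9429)
  f(x*)   = 1.0857

x* = (-1.3143, 0.2286), lambda* = (1.9429)


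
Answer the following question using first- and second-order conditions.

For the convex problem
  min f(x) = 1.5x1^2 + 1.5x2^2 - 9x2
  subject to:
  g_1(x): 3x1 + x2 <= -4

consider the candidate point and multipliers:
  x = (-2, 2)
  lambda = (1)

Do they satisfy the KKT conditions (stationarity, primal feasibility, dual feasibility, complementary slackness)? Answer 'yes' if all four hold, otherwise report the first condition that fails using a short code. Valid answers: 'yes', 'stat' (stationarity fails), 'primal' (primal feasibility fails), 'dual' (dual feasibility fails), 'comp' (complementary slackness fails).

Gradient of f: grad f(x) = Q x + c = (-6, -3)
Constraint values g_i(x) = a_i^T x - b_i:
  g_1((-2, 2)) = 0
Stationarity residual: grad f(x) + sum_i lambda_i a_i = (-3, -2)
  -> stationarity FAILS
Primal feasibility (all g_i <= 0): OK
Dual feasibility (all lambda_i >= 0): OK
Complementary slackness (lambda_i * g_i(x) = 0 for all i): OK

Verdict: the first failing condition is stationarity -> stat.

stat


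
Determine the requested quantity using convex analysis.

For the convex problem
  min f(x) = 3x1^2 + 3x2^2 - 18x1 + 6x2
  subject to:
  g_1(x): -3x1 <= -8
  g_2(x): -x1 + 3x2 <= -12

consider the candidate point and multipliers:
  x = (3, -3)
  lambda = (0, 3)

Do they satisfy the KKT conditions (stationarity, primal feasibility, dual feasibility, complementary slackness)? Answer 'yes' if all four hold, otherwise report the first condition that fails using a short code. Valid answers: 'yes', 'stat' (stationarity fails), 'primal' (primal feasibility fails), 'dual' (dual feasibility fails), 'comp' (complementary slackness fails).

Gradient of f: grad f(x) = Q x + c = (0, -12)
Constraint values g_i(x) = a_i^T x - b_i:
  g_1((3, -3)) = -1
  g_2((3, -3)) = 0
Stationarity residual: grad f(x) + sum_i lambda_i a_i = (-3, -3)
  -> stationarity FAILS
Primal feasibility (all g_i <= 0): OK
Dual feasibility (all lambda_i >= 0): OK
Complementary slackness (lambda_i * g_i(x) = 0 for all i): OK

Verdict: the first failing condition is stationarity -> stat.

stat


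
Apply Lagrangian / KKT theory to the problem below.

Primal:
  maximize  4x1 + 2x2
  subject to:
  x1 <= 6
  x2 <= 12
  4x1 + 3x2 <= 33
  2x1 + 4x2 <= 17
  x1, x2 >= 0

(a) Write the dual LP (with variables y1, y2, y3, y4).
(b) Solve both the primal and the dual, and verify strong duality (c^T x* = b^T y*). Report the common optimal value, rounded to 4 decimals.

The standard primal-dual pair for 'max c^T x s.t. A x <= b, x >= 0' is:
  Dual:  min b^T y  s.t.  A^T y >= c,  y >= 0.

So the dual LP is:
  minimize  6y1 + 12y2 + 33y3 + 17y4
  subject to:
    y1 + 4y3 + 2y4 >= 4
    y2 + 3y3 + 4y4 >= 2
    y1, y2, y3, y4 >= 0

Solving the primal: x* = (6, 1.25).
  primal value c^T x* = 26.5.
Solving the dual: y* = (3, 0, 0, 0.5).
  dual value b^T y* = 26.5.
Strong duality: c^T x* = b^T y*. Confirmed.

26.5


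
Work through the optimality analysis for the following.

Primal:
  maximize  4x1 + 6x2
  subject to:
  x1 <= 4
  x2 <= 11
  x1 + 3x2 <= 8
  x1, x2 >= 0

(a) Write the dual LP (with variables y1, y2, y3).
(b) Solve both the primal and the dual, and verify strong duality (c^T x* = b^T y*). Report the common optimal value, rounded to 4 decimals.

The standard primal-dual pair for 'max c^T x s.t. A x <= b, x >= 0' is:
  Dual:  min b^T y  s.t.  A^T y >= c,  y >= 0.

So the dual LP is:
  minimize  4y1 + 11y2 + 8y3
  subject to:
    y1 + y3 >= 4
    y2 + 3y3 >= 6
    y1, y2, y3 >= 0

Solving the primal: x* = (4, 1.3333).
  primal value c^T x* = 24.
Solving the dual: y* = (2, 0, 2).
  dual value b^T y* = 24.
Strong duality: c^T x* = b^T y*. Confirmed.

24


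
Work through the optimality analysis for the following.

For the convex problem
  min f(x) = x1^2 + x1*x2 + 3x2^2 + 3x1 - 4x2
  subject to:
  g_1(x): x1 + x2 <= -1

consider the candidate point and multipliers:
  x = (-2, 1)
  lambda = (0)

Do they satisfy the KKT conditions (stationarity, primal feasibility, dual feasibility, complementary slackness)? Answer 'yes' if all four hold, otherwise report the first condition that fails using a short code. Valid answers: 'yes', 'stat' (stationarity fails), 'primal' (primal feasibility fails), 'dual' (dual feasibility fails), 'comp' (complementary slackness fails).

Gradient of f: grad f(x) = Q x + c = (0, 0)
Constraint values g_i(x) = a_i^T x - b_i:
  g_1((-2, 1)) = 0
Stationarity residual: grad f(x) + sum_i lambda_i a_i = (0, 0)
  -> stationarity OK
Primal feasibility (all g_i <= 0): OK
Dual feasibility (all lambda_i >= 0): OK
Complementary slackness (lambda_i * g_i(x) = 0 for all i): OK

Verdict: yes, KKT holds.

yes
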